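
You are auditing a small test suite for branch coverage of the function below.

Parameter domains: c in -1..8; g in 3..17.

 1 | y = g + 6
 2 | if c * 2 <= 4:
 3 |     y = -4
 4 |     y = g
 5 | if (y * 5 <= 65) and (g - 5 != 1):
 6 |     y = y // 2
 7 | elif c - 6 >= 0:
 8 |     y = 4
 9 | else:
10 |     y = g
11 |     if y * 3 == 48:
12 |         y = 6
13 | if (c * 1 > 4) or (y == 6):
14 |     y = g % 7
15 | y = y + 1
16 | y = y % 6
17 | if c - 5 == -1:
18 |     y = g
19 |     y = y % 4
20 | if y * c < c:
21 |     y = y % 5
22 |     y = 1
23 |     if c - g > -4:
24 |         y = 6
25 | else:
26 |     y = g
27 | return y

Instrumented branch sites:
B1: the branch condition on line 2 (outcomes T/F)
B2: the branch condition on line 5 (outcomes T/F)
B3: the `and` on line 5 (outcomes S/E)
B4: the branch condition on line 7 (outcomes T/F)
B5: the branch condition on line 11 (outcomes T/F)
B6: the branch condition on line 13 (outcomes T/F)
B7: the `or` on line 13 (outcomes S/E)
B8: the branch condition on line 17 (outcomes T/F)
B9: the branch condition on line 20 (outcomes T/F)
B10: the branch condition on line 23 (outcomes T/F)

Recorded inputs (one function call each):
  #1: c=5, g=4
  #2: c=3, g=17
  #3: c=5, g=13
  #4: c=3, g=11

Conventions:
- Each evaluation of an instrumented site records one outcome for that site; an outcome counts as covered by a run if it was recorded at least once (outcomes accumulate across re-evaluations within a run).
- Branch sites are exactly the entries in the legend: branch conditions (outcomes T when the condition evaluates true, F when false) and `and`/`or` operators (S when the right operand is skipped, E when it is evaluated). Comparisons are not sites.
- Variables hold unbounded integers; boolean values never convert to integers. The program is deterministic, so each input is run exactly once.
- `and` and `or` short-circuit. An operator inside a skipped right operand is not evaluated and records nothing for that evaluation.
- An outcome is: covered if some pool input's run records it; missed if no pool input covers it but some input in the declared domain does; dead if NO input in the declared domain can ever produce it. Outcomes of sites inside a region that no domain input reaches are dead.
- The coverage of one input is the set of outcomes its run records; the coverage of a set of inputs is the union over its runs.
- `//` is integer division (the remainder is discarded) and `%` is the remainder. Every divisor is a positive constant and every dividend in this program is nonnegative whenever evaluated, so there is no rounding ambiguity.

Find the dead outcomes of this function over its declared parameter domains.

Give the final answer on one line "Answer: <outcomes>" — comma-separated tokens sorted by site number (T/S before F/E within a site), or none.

checking every outcome against all 150 domain inputs:
  reachable outcomes have witnesses, e.g. B1=T (e.g. c=-1, g=3), B1=F (e.g. c=3, g=3), B2=T (e.g. c=-1, g=3), B2=F (e.g. c=-1, g=6)

Answer: none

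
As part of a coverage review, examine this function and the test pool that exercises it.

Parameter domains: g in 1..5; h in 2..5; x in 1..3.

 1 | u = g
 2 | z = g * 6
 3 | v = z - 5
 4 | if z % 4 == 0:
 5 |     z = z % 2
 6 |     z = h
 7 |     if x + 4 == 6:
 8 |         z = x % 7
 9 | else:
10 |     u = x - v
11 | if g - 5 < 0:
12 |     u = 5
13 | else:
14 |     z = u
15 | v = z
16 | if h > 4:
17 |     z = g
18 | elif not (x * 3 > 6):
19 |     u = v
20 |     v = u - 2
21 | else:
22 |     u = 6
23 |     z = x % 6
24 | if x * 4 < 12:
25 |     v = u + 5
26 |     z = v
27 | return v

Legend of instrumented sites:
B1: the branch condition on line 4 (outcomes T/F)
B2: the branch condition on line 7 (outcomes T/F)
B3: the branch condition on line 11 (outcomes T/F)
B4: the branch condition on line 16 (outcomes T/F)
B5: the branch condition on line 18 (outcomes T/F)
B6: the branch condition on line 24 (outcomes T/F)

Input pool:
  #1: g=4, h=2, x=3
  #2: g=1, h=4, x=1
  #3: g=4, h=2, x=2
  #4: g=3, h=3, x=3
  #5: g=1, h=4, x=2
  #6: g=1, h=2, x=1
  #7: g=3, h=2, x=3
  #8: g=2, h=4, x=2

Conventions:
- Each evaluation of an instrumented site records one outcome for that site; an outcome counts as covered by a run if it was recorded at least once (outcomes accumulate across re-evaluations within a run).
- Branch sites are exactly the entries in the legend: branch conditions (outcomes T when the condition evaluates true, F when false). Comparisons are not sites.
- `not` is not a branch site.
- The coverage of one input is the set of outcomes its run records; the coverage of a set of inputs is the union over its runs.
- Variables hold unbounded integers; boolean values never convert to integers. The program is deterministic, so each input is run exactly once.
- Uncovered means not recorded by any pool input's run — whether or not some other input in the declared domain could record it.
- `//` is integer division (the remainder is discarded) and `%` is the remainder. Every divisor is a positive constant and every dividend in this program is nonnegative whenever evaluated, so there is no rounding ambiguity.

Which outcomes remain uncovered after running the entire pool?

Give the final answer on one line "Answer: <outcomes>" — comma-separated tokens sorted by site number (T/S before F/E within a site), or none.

input #1, g=4, h=2, x=3: events B1->T, B2->F, B3->T, B4->F, B5->F, B6->F; outcomes B1=T, B2=F, B3=T, B4=F, B5=F, B6=F
input #2, g=1, h=4, x=1: events B1->F, B3->T, B4->F, B5->T, B6->T; outcomes B1=F, B3=T, B4=F, B5=T, B6=T
input #3, g=4, h=2, x=2: events B1->T, B2->T, B3->T, B4->F, B5->T, B6->T; outcomes B1=T, B2=T, B3=T, B4=F, B5=T, B6=T
input #4, g=3, h=3, x=3: events B1->F, B3->T, B4->F, B5->F, B6->F; outcomes B1=F, B3=T, B4=F, B5=F, B6=F
input #5, g=1, h=4, x=2: events B1->F, B3->T, B4->F, B5->T, B6->T; outcomes B1=F, B3=T, B4=F, B5=T, B6=T
input #6, g=1, h=2, x=1: events B1->F, B3->T, B4->F, B5->T, B6->T; outcomes B1=F, B3=T, B4=F, B5=T, B6=T
input #7, g=3, h=2, x=3: events B1->F, B3->T, B4->F, B5->F, B6->F; outcomes B1=F, B3=T, B4=F, B5=F, B6=F
input #8, g=2, h=4, x=2: events B1->T, B2->T, B3->T, B4->F, B5->T, B6->T; outcomes B1=T, B2=T, B3=T, B4=F, B5=T, B6=T
union over the pool: B1=T, B1=F, B2=T, B2=F, B3=T, B4=F, B5=T, B5=F, B6=T, B6=F
uncovered (2 of 12): B3=F, B4=T

Answer: B3=F, B4=T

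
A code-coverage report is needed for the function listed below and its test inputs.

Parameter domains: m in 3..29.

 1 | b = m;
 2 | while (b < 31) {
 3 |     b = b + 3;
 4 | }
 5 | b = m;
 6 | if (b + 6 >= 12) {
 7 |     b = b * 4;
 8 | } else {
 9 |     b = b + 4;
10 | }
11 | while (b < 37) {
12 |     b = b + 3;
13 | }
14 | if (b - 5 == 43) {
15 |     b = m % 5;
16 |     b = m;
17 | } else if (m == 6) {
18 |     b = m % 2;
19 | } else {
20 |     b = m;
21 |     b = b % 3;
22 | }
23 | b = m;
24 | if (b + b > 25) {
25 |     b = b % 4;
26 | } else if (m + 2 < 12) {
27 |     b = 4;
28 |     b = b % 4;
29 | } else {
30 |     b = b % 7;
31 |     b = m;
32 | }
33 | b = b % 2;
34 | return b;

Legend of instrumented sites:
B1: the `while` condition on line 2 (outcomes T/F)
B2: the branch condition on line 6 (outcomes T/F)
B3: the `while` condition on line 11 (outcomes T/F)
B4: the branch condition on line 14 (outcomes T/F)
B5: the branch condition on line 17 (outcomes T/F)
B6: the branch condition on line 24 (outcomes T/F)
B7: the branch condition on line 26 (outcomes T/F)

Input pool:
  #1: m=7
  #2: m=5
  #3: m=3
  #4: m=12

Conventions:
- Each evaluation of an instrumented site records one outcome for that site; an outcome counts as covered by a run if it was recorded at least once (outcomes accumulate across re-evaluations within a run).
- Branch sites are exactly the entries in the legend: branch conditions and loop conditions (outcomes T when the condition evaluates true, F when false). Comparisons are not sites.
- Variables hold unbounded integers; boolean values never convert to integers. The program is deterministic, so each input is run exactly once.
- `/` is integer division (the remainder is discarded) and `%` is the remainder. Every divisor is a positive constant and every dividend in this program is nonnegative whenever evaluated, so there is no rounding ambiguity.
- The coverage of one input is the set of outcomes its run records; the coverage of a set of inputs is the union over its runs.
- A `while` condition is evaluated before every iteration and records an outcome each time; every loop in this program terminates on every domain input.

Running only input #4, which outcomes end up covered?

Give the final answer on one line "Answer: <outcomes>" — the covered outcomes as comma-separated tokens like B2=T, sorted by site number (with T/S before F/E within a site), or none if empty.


Simulating input #4 (m=12) step by step:
  B1->T, B1->T, B1->T, B1->T, B1->T, B1->T, B1->T, B1->F, B2->T, B3->F
  B4->T, B6->F, B7->F
as a set, this run covers: B1=T, B1=F, B2=T, B3=F, B4=T, B6=F, B7=F
Answer: B1=T, B1=F, B2=T, B3=F, B4=T, B6=F, B7=F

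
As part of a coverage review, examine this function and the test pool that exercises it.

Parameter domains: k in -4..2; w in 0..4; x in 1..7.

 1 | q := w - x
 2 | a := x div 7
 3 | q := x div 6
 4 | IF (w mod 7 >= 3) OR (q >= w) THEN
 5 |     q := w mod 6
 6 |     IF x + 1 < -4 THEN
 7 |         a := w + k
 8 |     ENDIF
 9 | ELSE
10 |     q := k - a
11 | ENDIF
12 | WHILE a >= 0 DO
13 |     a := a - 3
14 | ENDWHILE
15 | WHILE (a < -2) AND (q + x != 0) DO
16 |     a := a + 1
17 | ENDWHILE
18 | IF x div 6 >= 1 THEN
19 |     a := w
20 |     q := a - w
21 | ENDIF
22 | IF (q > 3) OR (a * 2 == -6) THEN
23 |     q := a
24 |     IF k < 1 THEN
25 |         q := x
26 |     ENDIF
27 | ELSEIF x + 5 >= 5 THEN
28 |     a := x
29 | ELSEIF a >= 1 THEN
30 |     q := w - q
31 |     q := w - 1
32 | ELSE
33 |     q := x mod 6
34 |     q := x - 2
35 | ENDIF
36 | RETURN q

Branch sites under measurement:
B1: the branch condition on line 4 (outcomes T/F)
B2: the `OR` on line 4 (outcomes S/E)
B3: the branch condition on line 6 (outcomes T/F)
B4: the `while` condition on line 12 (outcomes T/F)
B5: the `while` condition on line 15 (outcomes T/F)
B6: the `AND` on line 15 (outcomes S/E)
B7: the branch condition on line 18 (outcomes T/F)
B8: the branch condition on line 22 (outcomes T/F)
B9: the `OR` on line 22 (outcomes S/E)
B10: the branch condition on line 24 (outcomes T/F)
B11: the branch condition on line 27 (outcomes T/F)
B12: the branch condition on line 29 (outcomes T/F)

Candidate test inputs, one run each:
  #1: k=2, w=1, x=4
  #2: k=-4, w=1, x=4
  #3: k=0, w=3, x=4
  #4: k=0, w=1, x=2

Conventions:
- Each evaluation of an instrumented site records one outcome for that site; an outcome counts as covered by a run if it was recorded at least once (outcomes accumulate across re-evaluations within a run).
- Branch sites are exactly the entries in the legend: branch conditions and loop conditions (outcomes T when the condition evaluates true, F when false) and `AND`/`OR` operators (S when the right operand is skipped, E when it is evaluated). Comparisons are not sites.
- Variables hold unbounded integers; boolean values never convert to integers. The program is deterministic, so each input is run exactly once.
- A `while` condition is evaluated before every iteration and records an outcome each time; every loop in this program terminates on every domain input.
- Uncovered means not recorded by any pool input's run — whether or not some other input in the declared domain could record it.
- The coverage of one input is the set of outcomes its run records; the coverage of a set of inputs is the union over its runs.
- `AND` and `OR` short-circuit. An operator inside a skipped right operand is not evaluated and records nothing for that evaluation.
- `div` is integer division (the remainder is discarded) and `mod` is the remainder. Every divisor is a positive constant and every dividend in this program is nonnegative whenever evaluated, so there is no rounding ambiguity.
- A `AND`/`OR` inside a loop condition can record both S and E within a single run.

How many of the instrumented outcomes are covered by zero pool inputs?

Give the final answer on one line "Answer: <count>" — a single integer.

input #1 (k=2, w=1, x=4): covers B1=F, B2=E, B4=T, B4=F, B5=T, B5=F, B6=S, B6=E, B7=F, B8=F, B9=E, B11=T
input #2 (k=-4, w=1, x=4): covers B1=F, B2=E, B4=T, B4=F, B5=F, B6=E, B7=F, B8=T, B9=E, B10=T
input #3 (k=0, w=3, x=4): covers B1=T, B2=S, B3=F, B4=T, B4=F, B5=T, B5=F, B6=S, B6=E, B7=F, B8=F, B9=E, B11=T
input #4 (k=0, w=1, x=2): covers B1=F, B2=E, B4=T, B4=F, B5=T, B5=F, B6=S, B6=E, B7=F, B8=F, B9=E, B11=T
union over the pool: B1=T, B1=F, B2=S, B2=E, B3=F, B4=T, B4=F, B5=T, B5=F, B6=S, B6=E, B7=F, B8=T, B8=F, B9=E, B10=T, B11=T
uncovered (7 of 24): B3=T, B7=T, B9=S, B10=F, B11=F, B12=T, B12=F

Answer: 7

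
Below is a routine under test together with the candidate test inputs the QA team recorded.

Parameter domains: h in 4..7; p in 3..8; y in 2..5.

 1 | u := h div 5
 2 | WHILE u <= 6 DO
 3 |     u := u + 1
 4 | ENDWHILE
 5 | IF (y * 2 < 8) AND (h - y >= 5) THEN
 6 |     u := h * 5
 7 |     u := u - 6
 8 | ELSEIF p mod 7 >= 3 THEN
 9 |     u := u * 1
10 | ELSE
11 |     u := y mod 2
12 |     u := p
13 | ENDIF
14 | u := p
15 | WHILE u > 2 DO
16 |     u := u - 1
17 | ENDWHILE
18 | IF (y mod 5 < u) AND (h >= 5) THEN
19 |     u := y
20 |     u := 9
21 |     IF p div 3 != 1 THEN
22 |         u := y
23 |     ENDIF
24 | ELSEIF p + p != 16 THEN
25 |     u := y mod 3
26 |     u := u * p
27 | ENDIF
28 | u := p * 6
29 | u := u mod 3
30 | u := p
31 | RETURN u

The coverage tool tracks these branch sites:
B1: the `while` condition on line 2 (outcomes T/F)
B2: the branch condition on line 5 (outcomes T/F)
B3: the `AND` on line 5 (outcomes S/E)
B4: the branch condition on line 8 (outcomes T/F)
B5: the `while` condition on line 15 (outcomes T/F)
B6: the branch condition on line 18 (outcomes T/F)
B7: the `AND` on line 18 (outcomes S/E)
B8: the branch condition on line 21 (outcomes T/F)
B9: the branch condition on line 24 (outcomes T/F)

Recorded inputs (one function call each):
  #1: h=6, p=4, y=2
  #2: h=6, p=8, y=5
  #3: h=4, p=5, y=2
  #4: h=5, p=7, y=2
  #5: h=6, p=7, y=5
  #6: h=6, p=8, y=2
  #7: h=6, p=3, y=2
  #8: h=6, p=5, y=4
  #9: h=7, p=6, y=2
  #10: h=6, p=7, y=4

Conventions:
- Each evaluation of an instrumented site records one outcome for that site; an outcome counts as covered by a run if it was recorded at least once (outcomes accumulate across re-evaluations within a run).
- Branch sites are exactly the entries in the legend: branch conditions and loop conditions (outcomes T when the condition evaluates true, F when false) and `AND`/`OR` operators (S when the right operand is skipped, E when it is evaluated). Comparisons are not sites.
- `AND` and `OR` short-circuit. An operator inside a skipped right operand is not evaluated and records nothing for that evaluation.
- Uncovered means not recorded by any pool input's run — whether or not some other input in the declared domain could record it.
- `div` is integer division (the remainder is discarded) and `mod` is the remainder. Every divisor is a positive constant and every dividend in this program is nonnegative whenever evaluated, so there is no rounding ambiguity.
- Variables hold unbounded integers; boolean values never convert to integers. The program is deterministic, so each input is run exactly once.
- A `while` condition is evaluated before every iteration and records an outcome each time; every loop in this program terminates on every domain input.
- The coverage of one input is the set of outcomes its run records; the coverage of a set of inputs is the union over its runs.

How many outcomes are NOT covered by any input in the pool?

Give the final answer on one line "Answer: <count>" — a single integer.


run #1 (h=6, p=4, y=2) runs B1->T, B1->T, B1->T, B1->T, B1->T, B1->T, B1->F, B3->E, B2->F, B4->T, B5->T, B5->T, B5->F, B7->S, ...; records B1=T, B1=F, B2=F, B3=E, B4=T, B5=T, B5=F, B6=F, B7=S, B9=T
run #2 (h=6, p=8, y=5) runs B1->T, B1->T, B1->T, B1->T, B1->T, B1->T, B1->F, B3->S, B2->F, B4->F, B5->T, B5->T, B5->T, B5->T, ...; records B1=T, B1=F, B2=F, B3=S, B4=F, B5=T, B5=F, B6=T, B7=E, B8=T
run #3 (h=4, p=5, y=2) runs B1->T, B1->T, B1->T, B1->T, B1->T, B1->T, B1->T, B1->F, B3->E, B2->F, B4->T, B5->T, B5->T, B5->T, ...; records B1=T, B1=F, B2=F, B3=E, B4=T, B5=T, B5=F, B6=F, B7=S, B9=T
run #4 (h=5, p=7, y=2) runs B1->T, B1->T, B1->T, B1->T, B1->T, B1->T, B1->F, B3->E, B2->F, B4->F, B5->T, B5->T, B5->T, B5->T, ...; records B1=T, B1=F, B2=F, B3=E, B4=F, B5=T, B5=F, B6=F, B7=S, B9=T
run #5 (h=6, p=7, y=5) runs B1->T, B1->T, B1->T, B1->T, B1->T, B1->T, B1->F, B3->S, B2->F, B4->F, B5->T, B5->T, B5->T, B5->T, ...; records B1=T, B1=F, B2=F, B3=S, B4=F, B5=T, B5=F, B6=T, B7=E, B8=T
run #6 (h=6, p=8, y=2) runs B1->T, B1->T, B1->T, B1->T, B1->T, B1->T, B1->F, B3->E, B2->F, B4->F, B5->T, B5->T, B5->T, B5->T, ...; records B1=T, B1=F, B2=F, B3=E, B4=F, B5=T, B5=F, B6=F, B7=S, B9=F
run #7 (h=6, p=3, y=2) runs B1->T, B1->T, B1->T, B1->T, B1->T, B1->T, B1->F, B3->E, B2->F, B4->T, B5->T, B5->F, B7->S, B6->F, ...; records B1=T, B1=F, B2=F, B3=E, B4=T, B5=T, B5=F, B6=F, B7=S, B9=T
run #8 (h=6, p=5, y=4) runs B1->T, B1->T, B1->T, B1->T, B1->T, B1->T, B1->F, B3->S, B2->F, B4->T, B5->T, B5->T, B5->T, B5->F, ...; records B1=T, B1=F, B2=F, B3=S, B4=T, B5=T, B5=F, B6=F, B7=S, B9=T
run #9 (h=7, p=6, y=2) runs B1->T, B1->T, B1->T, B1->T, B1->T, B1->T, B1->F, B3->E, B2->T, B5->T, B5->T, B5->T, B5->T, B5->F, ...; records B1=T, B1=F, B2=T, B3=E, B5=T, B5=F, B6=F, B7=S, B9=T
run #10 (h=6, p=7, y=4) runs B1->T, B1->T, B1->T, B1->T, B1->T, B1->T, B1->F, B3->S, B2->F, B4->F, B5->T, B5->T, B5->T, B5->T, ...; records B1=T, B1=F, B2=F, B3=S, B4=F, B5=T, B5=F, B6=F, B7=S, B9=T
union over the pool: B1=T, B1=F, B2=T, B2=F, B3=S, B3=E, B4=T, B4=F, B5=T, B5=F, B6=T, B6=F, B7=S, B7=E, B8=T, B9=T, B9=F
uncovered (1 of 18): B8=F
Answer: 1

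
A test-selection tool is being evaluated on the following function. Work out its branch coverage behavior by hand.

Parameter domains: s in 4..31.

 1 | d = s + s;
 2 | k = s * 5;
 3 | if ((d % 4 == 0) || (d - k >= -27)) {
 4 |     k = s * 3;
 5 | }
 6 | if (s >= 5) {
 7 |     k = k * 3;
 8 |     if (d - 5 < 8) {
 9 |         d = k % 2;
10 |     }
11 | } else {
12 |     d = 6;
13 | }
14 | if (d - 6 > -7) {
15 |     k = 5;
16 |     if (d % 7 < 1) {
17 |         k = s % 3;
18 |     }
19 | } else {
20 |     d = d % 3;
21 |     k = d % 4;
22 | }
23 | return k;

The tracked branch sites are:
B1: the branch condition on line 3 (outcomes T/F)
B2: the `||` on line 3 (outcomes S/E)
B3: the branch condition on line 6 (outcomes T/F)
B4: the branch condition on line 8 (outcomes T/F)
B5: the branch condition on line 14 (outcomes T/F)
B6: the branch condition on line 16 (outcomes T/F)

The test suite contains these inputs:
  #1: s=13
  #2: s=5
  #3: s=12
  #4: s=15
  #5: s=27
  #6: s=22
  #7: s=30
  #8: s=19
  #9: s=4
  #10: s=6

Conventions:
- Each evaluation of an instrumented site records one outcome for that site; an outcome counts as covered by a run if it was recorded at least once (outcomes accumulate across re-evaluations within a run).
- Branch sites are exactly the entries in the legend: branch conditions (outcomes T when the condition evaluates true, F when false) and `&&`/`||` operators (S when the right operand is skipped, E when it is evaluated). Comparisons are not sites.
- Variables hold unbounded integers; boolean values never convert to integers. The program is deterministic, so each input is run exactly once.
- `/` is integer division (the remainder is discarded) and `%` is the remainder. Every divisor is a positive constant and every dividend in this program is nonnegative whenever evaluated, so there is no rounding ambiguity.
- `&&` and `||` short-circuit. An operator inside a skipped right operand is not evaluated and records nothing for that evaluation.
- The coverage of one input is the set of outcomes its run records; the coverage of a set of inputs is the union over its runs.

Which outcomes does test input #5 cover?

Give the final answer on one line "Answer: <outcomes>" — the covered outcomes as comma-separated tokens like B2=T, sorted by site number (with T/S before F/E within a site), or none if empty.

Simulating input #5 (s=27) step by step:
  B2->E, B1->F, B3->T, B4->F, B5->T, B6->F
collecting distinct outcomes: B1=F, B2=E, B3=T, B4=F, B5=T, B6=F

Answer: B1=F, B2=E, B3=T, B4=F, B5=T, B6=F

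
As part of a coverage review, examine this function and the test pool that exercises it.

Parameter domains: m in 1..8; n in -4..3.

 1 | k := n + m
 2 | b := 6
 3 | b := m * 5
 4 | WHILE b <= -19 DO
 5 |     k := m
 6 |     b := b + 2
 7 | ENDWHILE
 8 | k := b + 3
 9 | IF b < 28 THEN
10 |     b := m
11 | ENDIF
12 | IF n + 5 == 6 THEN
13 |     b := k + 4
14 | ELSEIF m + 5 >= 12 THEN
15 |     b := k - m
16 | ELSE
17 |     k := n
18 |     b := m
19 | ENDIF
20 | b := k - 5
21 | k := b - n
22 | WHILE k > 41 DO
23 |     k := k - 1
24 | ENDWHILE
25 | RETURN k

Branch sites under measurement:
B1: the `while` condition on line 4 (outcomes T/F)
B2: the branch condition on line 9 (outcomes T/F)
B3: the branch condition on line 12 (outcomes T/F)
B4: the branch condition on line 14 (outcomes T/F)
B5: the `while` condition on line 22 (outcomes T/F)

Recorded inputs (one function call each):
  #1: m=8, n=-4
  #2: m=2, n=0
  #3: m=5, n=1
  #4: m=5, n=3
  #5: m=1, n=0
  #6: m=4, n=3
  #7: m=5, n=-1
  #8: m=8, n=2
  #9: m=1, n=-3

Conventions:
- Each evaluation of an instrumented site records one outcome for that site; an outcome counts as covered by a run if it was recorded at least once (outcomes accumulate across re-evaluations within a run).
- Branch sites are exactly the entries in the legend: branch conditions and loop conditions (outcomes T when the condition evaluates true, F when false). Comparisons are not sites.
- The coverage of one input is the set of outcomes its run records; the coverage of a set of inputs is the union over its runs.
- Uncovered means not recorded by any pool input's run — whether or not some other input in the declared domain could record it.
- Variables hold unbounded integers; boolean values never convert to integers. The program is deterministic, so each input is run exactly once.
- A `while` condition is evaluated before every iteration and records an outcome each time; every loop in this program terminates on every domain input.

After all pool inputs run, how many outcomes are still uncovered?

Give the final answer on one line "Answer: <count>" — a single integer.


input #1, m=8, n=-4: events B1->F, B2->F, B3->F, B4->T, B5->T, B5->F; outcomes B1=F, B2=F, B3=F, B4=T, B5=T, B5=F
input #2, m=2, n=0: events B1->F, B2->T, B3->F, B4->F, B5->F; outcomes B1=F, B2=T, B3=F, B4=F, B5=F
input #3, m=5, n=1: events B1->F, B2->T, B3->T, B5->F; outcomes B1=F, B2=T, B3=T, B5=F
input #4, m=5, n=3: events B1->F, B2->T, B3->F, B4->F, B5->F; outcomes B1=F, B2=T, B3=F, B4=F, B5=F
input #5, m=1, n=0: events B1->F, B2->T, B3->F, B4->F, B5->F; outcomes B1=F, B2=T, B3=F, B4=F, B5=F
input #6, m=4, n=3: events B1->F, B2->T, B3->F, B4->F, B5->F; outcomes B1=F, B2=T, B3=F, B4=F, B5=F
input #7, m=5, n=-1: events B1->F, B2->T, B3->F, B4->F, B5->F; outcomes B1=F, B2=T, B3=F, B4=F, B5=F
input #8, m=8, n=2: events B1->F, B2->F, B3->F, B4->T, B5->F; outcomes B1=F, B2=F, B3=F, B4=T, B5=F
input #9, m=1, n=-3: events B1->F, B2->T, B3->F, B4->F, B5->F; outcomes B1=F, B2=T, B3=F, B4=F, B5=F
union over the pool: B1=F, B2=T, B2=F, B3=T, B3=F, B4=T, B4=F, B5=T, B5=F
uncovered (1 of 10): B1=T
Answer: 1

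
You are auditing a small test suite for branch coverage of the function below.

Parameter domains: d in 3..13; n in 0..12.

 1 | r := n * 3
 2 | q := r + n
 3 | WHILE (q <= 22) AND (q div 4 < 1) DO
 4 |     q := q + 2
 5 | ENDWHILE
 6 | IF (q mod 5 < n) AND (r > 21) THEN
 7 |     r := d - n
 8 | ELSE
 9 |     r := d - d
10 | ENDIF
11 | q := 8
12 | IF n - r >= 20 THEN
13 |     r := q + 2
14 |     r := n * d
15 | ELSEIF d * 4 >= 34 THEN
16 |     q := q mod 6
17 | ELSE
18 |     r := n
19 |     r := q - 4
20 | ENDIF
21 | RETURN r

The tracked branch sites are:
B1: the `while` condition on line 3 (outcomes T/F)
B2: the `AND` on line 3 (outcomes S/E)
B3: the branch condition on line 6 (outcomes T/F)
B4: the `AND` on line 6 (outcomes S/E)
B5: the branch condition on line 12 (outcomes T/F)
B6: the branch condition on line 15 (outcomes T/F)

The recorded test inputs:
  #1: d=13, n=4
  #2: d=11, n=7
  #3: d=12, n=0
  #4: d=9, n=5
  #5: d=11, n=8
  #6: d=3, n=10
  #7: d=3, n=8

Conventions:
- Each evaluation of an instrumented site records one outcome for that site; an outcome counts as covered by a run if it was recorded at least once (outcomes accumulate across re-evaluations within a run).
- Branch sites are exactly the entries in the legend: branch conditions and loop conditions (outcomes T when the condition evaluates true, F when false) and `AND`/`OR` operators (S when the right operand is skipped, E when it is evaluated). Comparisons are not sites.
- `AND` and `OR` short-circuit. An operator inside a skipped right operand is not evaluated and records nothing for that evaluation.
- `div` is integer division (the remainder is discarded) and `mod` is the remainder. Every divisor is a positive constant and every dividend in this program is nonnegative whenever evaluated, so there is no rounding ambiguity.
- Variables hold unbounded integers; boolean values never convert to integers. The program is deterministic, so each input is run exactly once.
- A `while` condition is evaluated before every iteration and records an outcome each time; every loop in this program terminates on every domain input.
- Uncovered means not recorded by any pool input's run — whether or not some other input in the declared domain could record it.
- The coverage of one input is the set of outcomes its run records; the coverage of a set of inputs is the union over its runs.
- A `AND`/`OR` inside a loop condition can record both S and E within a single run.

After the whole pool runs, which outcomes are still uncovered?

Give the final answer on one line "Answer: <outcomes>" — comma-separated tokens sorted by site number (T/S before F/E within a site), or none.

input #1 (d=13, n=4): covers B1=F, B2=E, B3=F, B4=E, B5=F, B6=T
input #2 (d=11, n=7): covers B1=F, B2=S, B3=F, B4=E, B5=F, B6=T
input #3 (d=12, n=0): covers B1=T, B1=F, B2=E, B3=F, B4=S, B5=F, B6=T
input #4 (d=9, n=5): covers B1=F, B2=E, B3=F, B4=E, B5=F, B6=T
input #5 (d=11, n=8): covers B1=F, B2=S, B3=T, B4=E, B5=F, B6=T
input #6 (d=3, n=10): covers B1=F, B2=S, B3=T, B4=E, B5=F, B6=F
input #7 (d=3, n=8): covers B1=F, B2=S, B3=T, B4=E, B5=F, B6=F
union over the pool: B1=T, B1=F, B2=S, B2=E, B3=T, B3=F, B4=S, B4=E, B5=F, B6=T, B6=F
uncovered (1 of 12): B5=T

Answer: B5=T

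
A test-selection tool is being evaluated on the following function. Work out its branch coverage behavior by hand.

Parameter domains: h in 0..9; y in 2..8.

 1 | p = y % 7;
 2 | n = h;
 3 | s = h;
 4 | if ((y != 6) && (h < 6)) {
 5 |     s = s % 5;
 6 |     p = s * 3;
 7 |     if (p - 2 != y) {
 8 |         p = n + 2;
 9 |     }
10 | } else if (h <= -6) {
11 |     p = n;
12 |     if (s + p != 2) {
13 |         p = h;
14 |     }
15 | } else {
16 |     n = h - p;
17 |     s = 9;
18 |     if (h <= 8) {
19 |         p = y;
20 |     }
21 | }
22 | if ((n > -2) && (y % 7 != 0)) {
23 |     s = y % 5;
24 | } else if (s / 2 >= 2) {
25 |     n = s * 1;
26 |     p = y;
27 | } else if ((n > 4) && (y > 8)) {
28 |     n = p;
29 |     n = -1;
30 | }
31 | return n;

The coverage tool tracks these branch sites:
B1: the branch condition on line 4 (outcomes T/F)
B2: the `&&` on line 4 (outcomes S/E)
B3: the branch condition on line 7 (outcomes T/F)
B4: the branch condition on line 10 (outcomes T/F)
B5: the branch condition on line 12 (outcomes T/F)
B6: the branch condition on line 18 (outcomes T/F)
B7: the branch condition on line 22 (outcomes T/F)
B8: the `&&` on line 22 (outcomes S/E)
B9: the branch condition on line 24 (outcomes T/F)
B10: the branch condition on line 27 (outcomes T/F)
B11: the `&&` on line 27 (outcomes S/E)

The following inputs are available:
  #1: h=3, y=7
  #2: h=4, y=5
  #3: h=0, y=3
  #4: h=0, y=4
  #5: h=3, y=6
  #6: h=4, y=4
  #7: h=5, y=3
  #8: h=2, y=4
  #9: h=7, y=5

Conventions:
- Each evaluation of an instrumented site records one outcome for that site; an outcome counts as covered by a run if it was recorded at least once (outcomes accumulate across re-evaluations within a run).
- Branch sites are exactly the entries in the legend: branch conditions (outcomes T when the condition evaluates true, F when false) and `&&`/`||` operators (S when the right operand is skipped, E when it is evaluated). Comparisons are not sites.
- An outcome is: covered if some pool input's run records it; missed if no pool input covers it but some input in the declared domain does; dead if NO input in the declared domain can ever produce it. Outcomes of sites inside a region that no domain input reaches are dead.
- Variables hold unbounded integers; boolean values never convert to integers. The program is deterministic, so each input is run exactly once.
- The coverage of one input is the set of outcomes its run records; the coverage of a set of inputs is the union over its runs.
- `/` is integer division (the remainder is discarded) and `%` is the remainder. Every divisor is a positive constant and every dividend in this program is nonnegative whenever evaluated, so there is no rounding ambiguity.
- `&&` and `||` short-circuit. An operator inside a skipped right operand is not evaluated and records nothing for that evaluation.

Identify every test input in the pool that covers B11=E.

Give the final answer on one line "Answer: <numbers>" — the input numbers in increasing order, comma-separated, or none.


input #1 (h=3, y=7): never hits B11=E
input #2 (h=4, y=5): never hits B11=E
input #3 (h=0, y=3): never hits B11=E
input #4 (h=0, y=4): never hits B11=E
input #5 (h=3, y=6): never hits B11=E
input #6 (h=4, y=4): never hits B11=E
input #7 (h=5, y=3): never hits B11=E
input #8 (h=2, y=4): never hits B11=E
input #9 (h=7, y=5): never hits B11=E
Answer: none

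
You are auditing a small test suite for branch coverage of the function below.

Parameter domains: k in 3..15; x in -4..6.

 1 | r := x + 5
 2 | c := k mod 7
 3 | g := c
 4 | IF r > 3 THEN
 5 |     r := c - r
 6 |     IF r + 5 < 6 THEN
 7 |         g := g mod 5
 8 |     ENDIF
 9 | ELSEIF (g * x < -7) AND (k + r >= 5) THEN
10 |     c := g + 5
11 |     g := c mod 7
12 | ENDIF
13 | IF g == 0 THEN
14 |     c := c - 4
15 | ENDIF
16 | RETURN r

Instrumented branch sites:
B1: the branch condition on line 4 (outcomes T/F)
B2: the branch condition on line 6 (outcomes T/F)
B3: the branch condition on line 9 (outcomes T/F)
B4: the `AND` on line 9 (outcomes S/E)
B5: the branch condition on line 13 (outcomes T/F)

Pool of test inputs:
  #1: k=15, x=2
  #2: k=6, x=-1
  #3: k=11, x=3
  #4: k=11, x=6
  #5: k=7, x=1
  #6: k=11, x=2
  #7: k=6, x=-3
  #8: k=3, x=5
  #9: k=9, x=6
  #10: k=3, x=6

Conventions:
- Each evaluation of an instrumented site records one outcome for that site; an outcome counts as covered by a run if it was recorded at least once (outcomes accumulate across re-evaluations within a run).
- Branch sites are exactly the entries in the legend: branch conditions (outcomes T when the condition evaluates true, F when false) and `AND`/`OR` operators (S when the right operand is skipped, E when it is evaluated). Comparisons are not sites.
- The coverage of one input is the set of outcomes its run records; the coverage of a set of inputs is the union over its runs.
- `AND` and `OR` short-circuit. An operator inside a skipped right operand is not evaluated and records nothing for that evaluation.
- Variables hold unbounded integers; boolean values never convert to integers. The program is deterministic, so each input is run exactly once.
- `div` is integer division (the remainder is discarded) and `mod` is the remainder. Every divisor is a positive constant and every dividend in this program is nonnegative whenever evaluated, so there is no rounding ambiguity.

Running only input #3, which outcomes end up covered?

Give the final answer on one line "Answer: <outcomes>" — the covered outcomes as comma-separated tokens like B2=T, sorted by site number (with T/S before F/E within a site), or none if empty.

Tracing the run of input #3 (k=11, x=3):
  B1->T, B2->T, B5->F
deduplicating events, the covered set is: B1=T, B2=T, B5=F

Answer: B1=T, B2=T, B5=F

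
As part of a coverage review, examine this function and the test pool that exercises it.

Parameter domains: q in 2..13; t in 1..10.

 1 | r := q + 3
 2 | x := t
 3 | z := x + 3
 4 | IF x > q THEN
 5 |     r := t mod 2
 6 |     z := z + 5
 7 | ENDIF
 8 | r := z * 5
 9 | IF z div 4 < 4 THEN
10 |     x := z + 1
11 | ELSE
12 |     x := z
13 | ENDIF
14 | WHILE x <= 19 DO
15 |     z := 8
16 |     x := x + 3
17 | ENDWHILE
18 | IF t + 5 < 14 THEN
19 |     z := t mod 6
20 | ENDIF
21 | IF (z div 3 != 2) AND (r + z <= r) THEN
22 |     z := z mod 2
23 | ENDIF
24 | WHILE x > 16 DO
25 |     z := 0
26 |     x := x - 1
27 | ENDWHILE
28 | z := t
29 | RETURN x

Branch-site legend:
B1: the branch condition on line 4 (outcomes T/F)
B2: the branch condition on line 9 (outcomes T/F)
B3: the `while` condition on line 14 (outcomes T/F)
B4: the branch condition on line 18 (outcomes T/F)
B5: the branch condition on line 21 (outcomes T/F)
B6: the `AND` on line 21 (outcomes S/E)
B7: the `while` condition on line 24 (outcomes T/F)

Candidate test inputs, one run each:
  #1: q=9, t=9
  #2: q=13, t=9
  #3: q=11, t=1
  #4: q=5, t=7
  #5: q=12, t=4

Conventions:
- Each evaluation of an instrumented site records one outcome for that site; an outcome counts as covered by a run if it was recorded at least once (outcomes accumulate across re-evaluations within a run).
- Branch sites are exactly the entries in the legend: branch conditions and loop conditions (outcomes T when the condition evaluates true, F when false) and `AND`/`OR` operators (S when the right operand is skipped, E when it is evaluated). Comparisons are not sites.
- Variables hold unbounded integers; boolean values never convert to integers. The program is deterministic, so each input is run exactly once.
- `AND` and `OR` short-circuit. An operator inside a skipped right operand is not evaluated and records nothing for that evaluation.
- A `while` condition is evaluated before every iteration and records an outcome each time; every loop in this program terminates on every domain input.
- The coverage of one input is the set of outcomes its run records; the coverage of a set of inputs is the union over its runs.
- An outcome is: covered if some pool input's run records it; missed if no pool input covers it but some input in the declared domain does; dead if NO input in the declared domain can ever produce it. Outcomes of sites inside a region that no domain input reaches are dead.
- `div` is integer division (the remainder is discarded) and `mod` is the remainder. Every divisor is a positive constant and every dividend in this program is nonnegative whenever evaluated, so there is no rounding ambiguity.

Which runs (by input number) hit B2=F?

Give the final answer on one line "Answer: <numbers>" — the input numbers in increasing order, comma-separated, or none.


input #1 (q=9, t=9): does not record B2=F
input #2 (q=13, t=9): does not record B2=F
input #3 (q=11, t=1): does not record B2=F
input #4 (q=5, t=7): does not record B2=F
input #5 (q=12, t=4): does not record B2=F
Answer: none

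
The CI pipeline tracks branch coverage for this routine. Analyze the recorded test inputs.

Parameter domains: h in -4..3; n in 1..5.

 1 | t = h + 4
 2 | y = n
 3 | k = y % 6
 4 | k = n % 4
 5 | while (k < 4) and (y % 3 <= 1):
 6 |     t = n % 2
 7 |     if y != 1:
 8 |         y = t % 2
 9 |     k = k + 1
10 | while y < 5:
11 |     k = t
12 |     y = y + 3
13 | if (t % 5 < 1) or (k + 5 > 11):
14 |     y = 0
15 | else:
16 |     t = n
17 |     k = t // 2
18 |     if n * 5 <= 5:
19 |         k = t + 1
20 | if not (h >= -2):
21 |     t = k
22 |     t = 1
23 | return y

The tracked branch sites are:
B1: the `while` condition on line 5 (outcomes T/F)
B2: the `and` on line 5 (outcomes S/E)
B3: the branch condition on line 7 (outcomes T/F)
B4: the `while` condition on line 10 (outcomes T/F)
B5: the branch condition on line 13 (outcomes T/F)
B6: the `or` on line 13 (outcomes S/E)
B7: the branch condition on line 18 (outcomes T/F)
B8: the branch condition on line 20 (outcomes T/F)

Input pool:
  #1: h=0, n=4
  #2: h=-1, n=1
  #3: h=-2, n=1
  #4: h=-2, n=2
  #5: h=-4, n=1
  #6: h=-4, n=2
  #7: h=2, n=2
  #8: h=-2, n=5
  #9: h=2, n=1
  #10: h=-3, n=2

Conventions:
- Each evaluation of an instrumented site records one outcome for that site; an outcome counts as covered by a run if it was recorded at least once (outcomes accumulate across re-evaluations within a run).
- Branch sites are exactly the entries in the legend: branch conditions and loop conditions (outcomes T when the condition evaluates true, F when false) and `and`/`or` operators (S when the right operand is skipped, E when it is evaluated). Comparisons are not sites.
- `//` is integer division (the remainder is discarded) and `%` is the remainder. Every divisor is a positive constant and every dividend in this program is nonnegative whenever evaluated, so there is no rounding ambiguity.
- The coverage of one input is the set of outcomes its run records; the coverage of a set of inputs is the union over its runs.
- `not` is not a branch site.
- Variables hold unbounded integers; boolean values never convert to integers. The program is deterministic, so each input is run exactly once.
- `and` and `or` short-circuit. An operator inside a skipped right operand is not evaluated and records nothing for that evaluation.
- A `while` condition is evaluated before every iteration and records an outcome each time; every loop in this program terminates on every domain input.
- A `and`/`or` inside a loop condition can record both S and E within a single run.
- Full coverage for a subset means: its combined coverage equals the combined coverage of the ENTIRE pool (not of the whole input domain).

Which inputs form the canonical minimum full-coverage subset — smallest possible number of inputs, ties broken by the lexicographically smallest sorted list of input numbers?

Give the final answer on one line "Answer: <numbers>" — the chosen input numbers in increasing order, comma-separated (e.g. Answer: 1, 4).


input #1, h=0, n=4: events B2->E, B1->T, B3->T, B2->E, B1->T, B3->T, B2->E, B1->T, B3->T, B2->E, B1->T, B3->T, B2->S, B1->F, ...; outcomes B1=T, B1=F, B2=S, B2=E, B3=T, B4=T, B4=F, B5=T, B6=S, B8=F
input #2, h=-1, n=1: events B2->E, B1->T, B3->F, B2->E, B1->T, B3->F, B2->E, B1->T, B3->F, B2->S, B1->F, B4->T, B4->T, B4->F, ...; outcomes B1=T, B1=F, B2=S, B2=E, B3=F, B4=T, B4=F, B5=F, B6=E, B7=T, B8=F
input #3, h=-2, n=1: events B2->E, B1->T, B3->F, B2->E, B1->T, B3->F, B2->E, B1->T, B3->F, B2->S, B1->F, B4->T, B4->T, B4->F, ...; outcomes B1=T, B1=F, B2=S, B2=E, B3=F, B4=T, B4=F, B5=F, B6=E, B7=T, B8=F
input #4, h=-2, n=2: events B2->E, B1->F, B4->T, B4->F, B6->E, B5->F, B7->F, B8->F; outcomes B1=F, B2=E, B4=T, B4=F, B5=F, B6=E, B7=F, B8=F
input #5, h=-4, n=1: events B2->E, B1->T, B3->F, B2->E, B1->T, B3->F, B2->E, B1->T, B3->F, B2->S, B1->F, B4->T, B4->T, B4->F, ...; outcomes B1=T, B1=F, B2=S, B2=E, B3=F, B4=T, B4=F, B5=F, B6=E, B7=T, B8=T
input #6, h=-4, n=2: events B2->E, B1->F, B4->T, B4->F, B6->S, B5->T, B8->T; outcomes B1=F, B2=E, B4=T, B4=F, B5=T, B6=S, B8=T
input #7, h=2, n=2: events B2->E, B1->F, B4->T, B4->F, B6->E, B5->F, B7->F, B8->F; outcomes B1=F, B2=E, B4=T, B4=F, B5=F, B6=E, B7=F, B8=F
input #8, h=-2, n=5: events B2->E, B1->F, B4->F, B6->E, B5->F, B7->F, B8->F; outcomes B1=F, B2=E, B4=F, B5=F, B6=E, B7=F, B8=F
input #9, h=2, n=1: events B2->E, B1->T, B3->F, B2->E, B1->T, B3->F, B2->E, B1->T, B3->F, B2->S, B1->F, B4->T, B4->T, B4->F, ...; outcomes B1=T, B1=F, B2=S, B2=E, B3=F, B4=T, B4=F, B5=F, B6=E, B7=T, B8=F
input #10, h=-3, n=2: events B2->E, B1->F, B4->T, B4->F, B6->E, B5->F, B7->F, B8->T; outcomes B1=F, B2=E, B4=T, B4=F, B5=F, B6=E, B7=F, B8=T
the full pool covers 16 outcomes: B1=T, B1=F, B2=S, B2=E, B3=T, B3=F, B4=T, B4=F, B5=T, B5=F, B6=S, B6=E, B7=T, B7=F, B8=T, B8=F
every size-1 subset falls short of the 16 outcomes (best: 11/16)
every size-2 subset falls short of the 16 outcomes (best: 15/16)
size 3: inputs {1, 2, 10} cover all 16 outcomes, and no lexicographically smaller subset of this size does
Answer: 1, 2, 10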